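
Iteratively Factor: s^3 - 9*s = (s)*(s^2 - 9) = s*(s + 3)*(s - 3)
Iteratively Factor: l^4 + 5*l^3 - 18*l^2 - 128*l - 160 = (l + 4)*(l^3 + l^2 - 22*l - 40) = (l + 2)*(l + 4)*(l^2 - l - 20) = (l + 2)*(l + 4)^2*(l - 5)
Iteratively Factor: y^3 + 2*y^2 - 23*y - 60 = (y - 5)*(y^2 + 7*y + 12) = (y - 5)*(y + 4)*(y + 3)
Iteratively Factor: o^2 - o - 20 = (o - 5)*(o + 4)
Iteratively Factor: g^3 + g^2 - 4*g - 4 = (g + 2)*(g^2 - g - 2) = (g + 1)*(g + 2)*(g - 2)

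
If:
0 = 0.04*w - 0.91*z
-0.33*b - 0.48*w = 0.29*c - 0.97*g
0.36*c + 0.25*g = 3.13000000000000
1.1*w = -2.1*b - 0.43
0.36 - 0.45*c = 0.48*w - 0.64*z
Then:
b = 3.90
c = 8.67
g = 0.04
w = -7.83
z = -0.34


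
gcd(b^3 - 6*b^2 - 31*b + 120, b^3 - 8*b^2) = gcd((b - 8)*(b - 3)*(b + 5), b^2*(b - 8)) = b - 8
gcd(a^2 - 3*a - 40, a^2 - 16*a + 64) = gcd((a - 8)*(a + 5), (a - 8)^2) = a - 8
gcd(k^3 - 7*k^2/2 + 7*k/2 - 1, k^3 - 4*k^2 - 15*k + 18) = k - 1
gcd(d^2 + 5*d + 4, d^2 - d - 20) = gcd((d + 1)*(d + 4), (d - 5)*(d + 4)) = d + 4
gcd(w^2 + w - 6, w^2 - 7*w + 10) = w - 2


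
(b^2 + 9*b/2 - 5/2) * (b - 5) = b^3 - b^2/2 - 25*b + 25/2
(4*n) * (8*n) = 32*n^2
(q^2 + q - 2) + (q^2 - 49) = 2*q^2 + q - 51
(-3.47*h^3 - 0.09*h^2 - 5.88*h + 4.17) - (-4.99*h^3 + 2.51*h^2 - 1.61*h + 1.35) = 1.52*h^3 - 2.6*h^2 - 4.27*h + 2.82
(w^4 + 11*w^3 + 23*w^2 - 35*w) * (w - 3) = w^5 + 8*w^4 - 10*w^3 - 104*w^2 + 105*w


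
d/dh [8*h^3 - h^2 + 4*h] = 24*h^2 - 2*h + 4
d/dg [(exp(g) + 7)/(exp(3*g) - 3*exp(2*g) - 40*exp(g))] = 2*(-exp(3*g) - 9*exp(2*g) + 21*exp(g) + 140)*exp(-g)/(exp(4*g) - 6*exp(3*g) - 71*exp(2*g) + 240*exp(g) + 1600)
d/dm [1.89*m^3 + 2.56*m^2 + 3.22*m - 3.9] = 5.67*m^2 + 5.12*m + 3.22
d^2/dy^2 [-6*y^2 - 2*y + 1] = -12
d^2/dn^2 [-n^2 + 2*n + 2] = -2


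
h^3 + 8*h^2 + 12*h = h*(h + 2)*(h + 6)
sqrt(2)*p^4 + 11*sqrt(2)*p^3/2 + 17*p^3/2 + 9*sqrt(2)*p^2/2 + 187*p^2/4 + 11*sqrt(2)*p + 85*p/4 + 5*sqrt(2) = (p + 1/2)*(p + 5)*(p + 4*sqrt(2))*(sqrt(2)*p + 1/2)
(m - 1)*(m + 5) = m^2 + 4*m - 5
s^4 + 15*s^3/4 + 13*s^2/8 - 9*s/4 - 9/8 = (s - 3/4)*(s + 1/2)*(s + 1)*(s + 3)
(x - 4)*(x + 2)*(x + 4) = x^3 + 2*x^2 - 16*x - 32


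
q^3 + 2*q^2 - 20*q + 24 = (q - 2)^2*(q + 6)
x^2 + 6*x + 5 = (x + 1)*(x + 5)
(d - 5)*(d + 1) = d^2 - 4*d - 5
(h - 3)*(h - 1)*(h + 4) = h^3 - 13*h + 12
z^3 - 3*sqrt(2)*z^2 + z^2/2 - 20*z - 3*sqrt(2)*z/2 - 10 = (z + 1/2)*(z - 5*sqrt(2))*(z + 2*sqrt(2))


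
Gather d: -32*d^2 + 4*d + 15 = -32*d^2 + 4*d + 15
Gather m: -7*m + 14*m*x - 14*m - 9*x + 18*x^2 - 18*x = m*(14*x - 21) + 18*x^2 - 27*x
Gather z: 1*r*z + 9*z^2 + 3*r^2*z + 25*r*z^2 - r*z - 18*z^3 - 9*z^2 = 3*r^2*z + 25*r*z^2 - 18*z^3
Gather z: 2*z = 2*z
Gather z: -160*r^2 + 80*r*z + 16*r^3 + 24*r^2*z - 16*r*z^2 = 16*r^3 - 160*r^2 - 16*r*z^2 + z*(24*r^2 + 80*r)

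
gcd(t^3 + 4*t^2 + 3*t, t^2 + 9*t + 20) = 1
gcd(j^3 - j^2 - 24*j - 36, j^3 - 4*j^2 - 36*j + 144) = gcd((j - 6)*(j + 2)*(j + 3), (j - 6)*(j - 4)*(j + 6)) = j - 6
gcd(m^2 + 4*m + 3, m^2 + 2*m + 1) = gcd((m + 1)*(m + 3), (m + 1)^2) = m + 1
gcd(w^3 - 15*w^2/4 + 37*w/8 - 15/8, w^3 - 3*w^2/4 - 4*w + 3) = 1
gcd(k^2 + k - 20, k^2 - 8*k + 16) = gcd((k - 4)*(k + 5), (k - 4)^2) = k - 4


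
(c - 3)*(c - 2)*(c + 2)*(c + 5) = c^4 + 2*c^3 - 19*c^2 - 8*c + 60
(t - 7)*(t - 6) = t^2 - 13*t + 42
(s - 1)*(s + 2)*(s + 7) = s^3 + 8*s^2 + 5*s - 14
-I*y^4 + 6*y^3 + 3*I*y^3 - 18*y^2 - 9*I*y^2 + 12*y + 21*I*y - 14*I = (y - 2)*(y - I)*(y + 7*I)*(-I*y + I)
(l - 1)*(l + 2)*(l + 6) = l^3 + 7*l^2 + 4*l - 12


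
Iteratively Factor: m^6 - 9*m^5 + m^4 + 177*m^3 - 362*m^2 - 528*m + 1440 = (m + 2)*(m^5 - 11*m^4 + 23*m^3 + 131*m^2 - 624*m + 720) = (m - 4)*(m + 2)*(m^4 - 7*m^3 - 5*m^2 + 111*m - 180) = (m - 4)*(m + 2)*(m + 4)*(m^3 - 11*m^2 + 39*m - 45) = (m - 5)*(m - 4)*(m + 2)*(m + 4)*(m^2 - 6*m + 9) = (m - 5)*(m - 4)*(m - 3)*(m + 2)*(m + 4)*(m - 3)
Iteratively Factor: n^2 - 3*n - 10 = (n + 2)*(n - 5)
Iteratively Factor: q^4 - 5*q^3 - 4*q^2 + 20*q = (q + 2)*(q^3 - 7*q^2 + 10*q) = (q - 2)*(q + 2)*(q^2 - 5*q) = q*(q - 2)*(q + 2)*(q - 5)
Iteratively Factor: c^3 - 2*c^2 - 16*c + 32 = (c - 2)*(c^2 - 16) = (c - 4)*(c - 2)*(c + 4)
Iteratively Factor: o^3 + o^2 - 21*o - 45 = (o + 3)*(o^2 - 2*o - 15) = (o - 5)*(o + 3)*(o + 3)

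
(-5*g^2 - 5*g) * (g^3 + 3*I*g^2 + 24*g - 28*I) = -5*g^5 - 5*g^4 - 15*I*g^4 - 120*g^3 - 15*I*g^3 - 120*g^2 + 140*I*g^2 + 140*I*g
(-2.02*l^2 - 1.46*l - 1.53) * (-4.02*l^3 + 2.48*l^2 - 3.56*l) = 8.1204*l^5 + 0.859599999999999*l^4 + 9.721*l^3 + 1.4032*l^2 + 5.4468*l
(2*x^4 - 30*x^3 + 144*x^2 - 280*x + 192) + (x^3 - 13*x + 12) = 2*x^4 - 29*x^3 + 144*x^2 - 293*x + 204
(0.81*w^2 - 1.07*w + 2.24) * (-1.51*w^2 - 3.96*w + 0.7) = -1.2231*w^4 - 1.5919*w^3 + 1.4218*w^2 - 9.6194*w + 1.568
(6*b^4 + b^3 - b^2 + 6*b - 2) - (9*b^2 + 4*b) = 6*b^4 + b^3 - 10*b^2 + 2*b - 2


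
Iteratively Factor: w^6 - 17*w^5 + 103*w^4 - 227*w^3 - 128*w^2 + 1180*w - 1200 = (w - 3)*(w^5 - 14*w^4 + 61*w^3 - 44*w^2 - 260*w + 400) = (w - 5)*(w - 3)*(w^4 - 9*w^3 + 16*w^2 + 36*w - 80) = (w - 5)*(w - 3)*(w + 2)*(w^3 - 11*w^2 + 38*w - 40) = (w - 5)^2*(w - 3)*(w + 2)*(w^2 - 6*w + 8) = (w - 5)^2*(w - 4)*(w - 3)*(w + 2)*(w - 2)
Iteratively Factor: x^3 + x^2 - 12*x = (x + 4)*(x^2 - 3*x) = (x - 3)*(x + 4)*(x)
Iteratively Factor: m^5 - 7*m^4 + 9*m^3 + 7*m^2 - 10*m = (m - 2)*(m^4 - 5*m^3 - m^2 + 5*m) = (m - 2)*(m + 1)*(m^3 - 6*m^2 + 5*m) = (m - 2)*(m - 1)*(m + 1)*(m^2 - 5*m) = m*(m - 2)*(m - 1)*(m + 1)*(m - 5)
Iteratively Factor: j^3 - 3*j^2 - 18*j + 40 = (j - 5)*(j^2 + 2*j - 8) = (j - 5)*(j - 2)*(j + 4)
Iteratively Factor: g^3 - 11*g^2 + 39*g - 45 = (g - 3)*(g^2 - 8*g + 15) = (g - 3)^2*(g - 5)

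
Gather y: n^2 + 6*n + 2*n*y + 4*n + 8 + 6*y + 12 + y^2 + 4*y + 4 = n^2 + 10*n + y^2 + y*(2*n + 10) + 24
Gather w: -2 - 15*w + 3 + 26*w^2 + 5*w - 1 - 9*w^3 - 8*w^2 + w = -9*w^3 + 18*w^2 - 9*w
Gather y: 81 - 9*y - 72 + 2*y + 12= 21 - 7*y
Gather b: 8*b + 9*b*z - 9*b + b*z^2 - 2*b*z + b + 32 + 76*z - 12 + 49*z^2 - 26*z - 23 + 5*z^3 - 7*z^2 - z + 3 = b*(z^2 + 7*z) + 5*z^3 + 42*z^2 + 49*z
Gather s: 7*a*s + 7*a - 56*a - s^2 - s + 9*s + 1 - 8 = -49*a - s^2 + s*(7*a + 8) - 7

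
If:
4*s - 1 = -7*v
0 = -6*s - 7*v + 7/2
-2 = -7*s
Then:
No Solution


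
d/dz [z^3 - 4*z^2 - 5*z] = 3*z^2 - 8*z - 5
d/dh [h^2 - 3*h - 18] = 2*h - 3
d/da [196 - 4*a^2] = -8*a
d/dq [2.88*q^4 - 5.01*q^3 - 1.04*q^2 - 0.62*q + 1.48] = 11.52*q^3 - 15.03*q^2 - 2.08*q - 0.62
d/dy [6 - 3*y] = -3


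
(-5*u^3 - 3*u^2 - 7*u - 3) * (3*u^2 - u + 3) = -15*u^5 - 4*u^4 - 33*u^3 - 11*u^2 - 18*u - 9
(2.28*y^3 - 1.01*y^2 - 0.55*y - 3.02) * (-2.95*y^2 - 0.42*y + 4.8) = -6.726*y^5 + 2.0219*y^4 + 12.9907*y^3 + 4.292*y^2 - 1.3716*y - 14.496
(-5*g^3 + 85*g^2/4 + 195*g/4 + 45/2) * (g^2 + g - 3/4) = -5*g^5 + 65*g^4/4 + 295*g^3/4 + 885*g^2/16 - 225*g/16 - 135/8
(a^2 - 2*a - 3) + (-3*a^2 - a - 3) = -2*a^2 - 3*a - 6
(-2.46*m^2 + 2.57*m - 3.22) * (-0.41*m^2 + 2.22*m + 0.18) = 1.0086*m^4 - 6.5149*m^3 + 6.5828*m^2 - 6.6858*m - 0.5796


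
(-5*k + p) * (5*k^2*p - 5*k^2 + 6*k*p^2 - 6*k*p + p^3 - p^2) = -25*k^3*p + 25*k^3 - 25*k^2*p^2 + 25*k^2*p + k*p^3 - k*p^2 + p^4 - p^3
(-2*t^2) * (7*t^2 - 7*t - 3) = -14*t^4 + 14*t^3 + 6*t^2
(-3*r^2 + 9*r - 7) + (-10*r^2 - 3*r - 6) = -13*r^2 + 6*r - 13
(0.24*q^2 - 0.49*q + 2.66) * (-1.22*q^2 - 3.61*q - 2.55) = -0.2928*q^4 - 0.2686*q^3 - 2.0883*q^2 - 8.3531*q - 6.783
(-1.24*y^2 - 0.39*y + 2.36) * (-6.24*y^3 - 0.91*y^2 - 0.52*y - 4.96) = 7.7376*y^5 + 3.562*y^4 - 13.7267*y^3 + 4.2056*y^2 + 0.7072*y - 11.7056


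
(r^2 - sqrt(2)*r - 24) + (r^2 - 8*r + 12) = 2*r^2 - 8*r - sqrt(2)*r - 12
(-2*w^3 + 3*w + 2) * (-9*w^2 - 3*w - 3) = 18*w^5 + 6*w^4 - 21*w^3 - 27*w^2 - 15*w - 6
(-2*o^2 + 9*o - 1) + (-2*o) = -2*o^2 + 7*o - 1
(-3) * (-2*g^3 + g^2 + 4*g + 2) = 6*g^3 - 3*g^2 - 12*g - 6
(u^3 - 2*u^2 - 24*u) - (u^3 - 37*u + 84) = -2*u^2 + 13*u - 84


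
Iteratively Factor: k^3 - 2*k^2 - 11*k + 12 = (k - 1)*(k^2 - k - 12) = (k - 4)*(k - 1)*(k + 3)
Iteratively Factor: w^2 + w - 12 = (w - 3)*(w + 4)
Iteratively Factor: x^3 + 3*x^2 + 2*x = (x)*(x^2 + 3*x + 2) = x*(x + 2)*(x + 1)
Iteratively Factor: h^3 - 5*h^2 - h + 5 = (h + 1)*(h^2 - 6*h + 5) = (h - 5)*(h + 1)*(h - 1)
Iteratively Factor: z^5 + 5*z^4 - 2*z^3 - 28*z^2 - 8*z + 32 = (z + 2)*(z^4 + 3*z^3 - 8*z^2 - 12*z + 16) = (z - 1)*(z + 2)*(z^3 + 4*z^2 - 4*z - 16) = (z - 1)*(z + 2)*(z + 4)*(z^2 - 4) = (z - 2)*(z - 1)*(z + 2)*(z + 4)*(z + 2)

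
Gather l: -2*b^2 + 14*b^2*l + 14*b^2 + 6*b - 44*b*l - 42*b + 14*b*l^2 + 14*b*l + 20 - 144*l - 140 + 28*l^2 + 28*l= 12*b^2 - 36*b + l^2*(14*b + 28) + l*(14*b^2 - 30*b - 116) - 120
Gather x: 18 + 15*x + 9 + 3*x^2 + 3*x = 3*x^2 + 18*x + 27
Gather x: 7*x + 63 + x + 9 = 8*x + 72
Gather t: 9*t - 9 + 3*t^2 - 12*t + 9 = 3*t^2 - 3*t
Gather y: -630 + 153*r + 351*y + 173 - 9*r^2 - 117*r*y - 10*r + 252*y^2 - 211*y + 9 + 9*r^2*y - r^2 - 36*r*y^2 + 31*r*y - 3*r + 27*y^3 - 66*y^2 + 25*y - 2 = -10*r^2 + 140*r + 27*y^3 + y^2*(186 - 36*r) + y*(9*r^2 - 86*r + 165) - 450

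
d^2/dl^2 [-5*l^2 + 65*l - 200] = -10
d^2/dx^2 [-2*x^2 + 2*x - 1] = -4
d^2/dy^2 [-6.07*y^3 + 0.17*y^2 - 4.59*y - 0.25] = 0.34 - 36.42*y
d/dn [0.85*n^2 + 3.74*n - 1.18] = 1.7*n + 3.74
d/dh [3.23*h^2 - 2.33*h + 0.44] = 6.46*h - 2.33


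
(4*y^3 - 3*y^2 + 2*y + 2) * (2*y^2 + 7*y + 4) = 8*y^5 + 22*y^4 - y^3 + 6*y^2 + 22*y + 8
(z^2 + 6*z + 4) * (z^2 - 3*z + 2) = z^4 + 3*z^3 - 12*z^2 + 8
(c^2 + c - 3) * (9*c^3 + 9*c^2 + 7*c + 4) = 9*c^5 + 18*c^4 - 11*c^3 - 16*c^2 - 17*c - 12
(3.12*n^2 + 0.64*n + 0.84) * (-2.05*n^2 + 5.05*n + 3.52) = -6.396*n^4 + 14.444*n^3 + 12.4924*n^2 + 6.4948*n + 2.9568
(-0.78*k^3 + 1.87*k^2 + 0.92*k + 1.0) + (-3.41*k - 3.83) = -0.78*k^3 + 1.87*k^2 - 2.49*k - 2.83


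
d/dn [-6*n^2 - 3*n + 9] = -12*n - 3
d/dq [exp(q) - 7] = exp(q)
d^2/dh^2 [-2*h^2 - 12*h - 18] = -4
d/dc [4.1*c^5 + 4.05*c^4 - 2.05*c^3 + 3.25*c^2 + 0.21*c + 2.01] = 20.5*c^4 + 16.2*c^3 - 6.15*c^2 + 6.5*c + 0.21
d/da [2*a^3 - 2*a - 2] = 6*a^2 - 2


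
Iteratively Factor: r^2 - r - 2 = (r + 1)*(r - 2)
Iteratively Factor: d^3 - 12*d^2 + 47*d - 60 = (d - 3)*(d^2 - 9*d + 20) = (d - 5)*(d - 3)*(d - 4)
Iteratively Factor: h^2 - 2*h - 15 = (h - 5)*(h + 3)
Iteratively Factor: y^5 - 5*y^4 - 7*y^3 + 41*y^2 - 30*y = (y)*(y^4 - 5*y^3 - 7*y^2 + 41*y - 30) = y*(y + 3)*(y^3 - 8*y^2 + 17*y - 10) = y*(y - 1)*(y + 3)*(y^2 - 7*y + 10) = y*(y - 5)*(y - 1)*(y + 3)*(y - 2)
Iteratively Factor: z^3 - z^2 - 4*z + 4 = (z - 1)*(z^2 - 4) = (z - 1)*(z + 2)*(z - 2)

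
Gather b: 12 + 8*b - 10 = 8*b + 2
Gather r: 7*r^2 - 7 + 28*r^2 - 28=35*r^2 - 35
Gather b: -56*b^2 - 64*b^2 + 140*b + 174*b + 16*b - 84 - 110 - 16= -120*b^2 + 330*b - 210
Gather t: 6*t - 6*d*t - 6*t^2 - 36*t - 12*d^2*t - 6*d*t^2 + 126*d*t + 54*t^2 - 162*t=t^2*(48 - 6*d) + t*(-12*d^2 + 120*d - 192)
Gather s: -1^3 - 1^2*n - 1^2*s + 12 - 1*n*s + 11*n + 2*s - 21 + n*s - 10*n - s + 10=0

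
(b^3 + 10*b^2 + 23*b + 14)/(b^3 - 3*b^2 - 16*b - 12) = (b + 7)/(b - 6)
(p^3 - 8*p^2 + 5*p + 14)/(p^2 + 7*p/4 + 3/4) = 4*(p^2 - 9*p + 14)/(4*p + 3)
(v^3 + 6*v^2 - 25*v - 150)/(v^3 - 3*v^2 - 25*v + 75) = (v + 6)/(v - 3)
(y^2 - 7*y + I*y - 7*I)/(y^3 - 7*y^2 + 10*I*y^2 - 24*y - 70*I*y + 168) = (y + I)/(y^2 + 10*I*y - 24)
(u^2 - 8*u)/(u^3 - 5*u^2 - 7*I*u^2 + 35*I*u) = (u - 8)/(u^2 - 5*u - 7*I*u + 35*I)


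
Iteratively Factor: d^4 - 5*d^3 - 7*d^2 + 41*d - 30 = (d - 2)*(d^3 - 3*d^2 - 13*d + 15) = (d - 2)*(d - 1)*(d^2 - 2*d - 15) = (d - 5)*(d - 2)*(d - 1)*(d + 3)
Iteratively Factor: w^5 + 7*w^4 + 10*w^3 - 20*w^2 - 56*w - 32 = (w + 2)*(w^4 + 5*w^3 - 20*w - 16) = (w - 2)*(w + 2)*(w^3 + 7*w^2 + 14*w + 8) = (w - 2)*(w + 2)^2*(w^2 + 5*w + 4) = (w - 2)*(w + 2)^2*(w + 4)*(w + 1)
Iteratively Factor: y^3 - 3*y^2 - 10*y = (y + 2)*(y^2 - 5*y) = y*(y + 2)*(y - 5)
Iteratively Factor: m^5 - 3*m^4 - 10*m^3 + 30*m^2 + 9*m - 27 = (m + 1)*(m^4 - 4*m^3 - 6*m^2 + 36*m - 27) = (m - 1)*(m + 1)*(m^3 - 3*m^2 - 9*m + 27) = (m - 3)*(m - 1)*(m + 1)*(m^2 - 9) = (m - 3)*(m - 1)*(m + 1)*(m + 3)*(m - 3)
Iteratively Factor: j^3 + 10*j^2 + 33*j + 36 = (j + 3)*(j^2 + 7*j + 12) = (j + 3)^2*(j + 4)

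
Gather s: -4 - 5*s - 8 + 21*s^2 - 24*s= 21*s^2 - 29*s - 12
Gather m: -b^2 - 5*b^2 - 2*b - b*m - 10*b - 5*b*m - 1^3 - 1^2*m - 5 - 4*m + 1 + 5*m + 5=-6*b^2 - 6*b*m - 12*b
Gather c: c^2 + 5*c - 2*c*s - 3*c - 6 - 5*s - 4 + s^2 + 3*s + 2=c^2 + c*(2 - 2*s) + s^2 - 2*s - 8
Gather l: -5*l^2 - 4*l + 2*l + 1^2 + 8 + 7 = -5*l^2 - 2*l + 16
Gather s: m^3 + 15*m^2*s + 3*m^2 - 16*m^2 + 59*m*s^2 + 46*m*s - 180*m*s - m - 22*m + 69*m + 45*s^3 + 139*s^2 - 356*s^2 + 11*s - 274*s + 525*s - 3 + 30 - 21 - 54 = m^3 - 13*m^2 + 46*m + 45*s^3 + s^2*(59*m - 217) + s*(15*m^2 - 134*m + 262) - 48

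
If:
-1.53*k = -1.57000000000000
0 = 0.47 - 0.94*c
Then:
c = 0.50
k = 1.03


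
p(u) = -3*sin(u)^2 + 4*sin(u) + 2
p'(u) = -6*sin(u)*cos(u) + 4*cos(u)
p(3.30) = 1.29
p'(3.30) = -4.88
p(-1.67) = -4.95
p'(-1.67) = -0.99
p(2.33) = 3.32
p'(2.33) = 0.24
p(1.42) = 3.02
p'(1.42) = -0.29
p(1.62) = 3.00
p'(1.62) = 0.10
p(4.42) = -4.58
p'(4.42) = -2.81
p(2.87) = 2.86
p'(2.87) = -2.30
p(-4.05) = 3.29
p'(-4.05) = 0.45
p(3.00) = 2.50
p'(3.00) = -3.12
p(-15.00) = -1.87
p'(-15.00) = -6.00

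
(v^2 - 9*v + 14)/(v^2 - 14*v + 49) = (v - 2)/(v - 7)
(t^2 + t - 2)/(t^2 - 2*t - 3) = (-t^2 - t + 2)/(-t^2 + 2*t + 3)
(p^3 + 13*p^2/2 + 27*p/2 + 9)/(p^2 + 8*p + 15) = (p^2 + 7*p/2 + 3)/(p + 5)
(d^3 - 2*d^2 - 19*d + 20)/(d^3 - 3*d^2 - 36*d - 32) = (d^2 - 6*d + 5)/(d^2 - 7*d - 8)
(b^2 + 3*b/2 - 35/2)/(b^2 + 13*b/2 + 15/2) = (2*b - 7)/(2*b + 3)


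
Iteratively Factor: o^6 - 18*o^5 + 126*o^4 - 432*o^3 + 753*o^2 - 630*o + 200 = (o - 1)*(o^5 - 17*o^4 + 109*o^3 - 323*o^2 + 430*o - 200) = (o - 1)^2*(o^4 - 16*o^3 + 93*o^2 - 230*o + 200) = (o - 5)*(o - 1)^2*(o^3 - 11*o^2 + 38*o - 40) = (o - 5)*(o - 4)*(o - 1)^2*(o^2 - 7*o + 10) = (o - 5)*(o - 4)*(o - 2)*(o - 1)^2*(o - 5)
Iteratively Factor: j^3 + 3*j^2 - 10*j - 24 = (j - 3)*(j^2 + 6*j + 8) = (j - 3)*(j + 2)*(j + 4)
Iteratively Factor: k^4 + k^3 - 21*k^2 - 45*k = (k - 5)*(k^3 + 6*k^2 + 9*k) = (k - 5)*(k + 3)*(k^2 + 3*k) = (k - 5)*(k + 3)^2*(k)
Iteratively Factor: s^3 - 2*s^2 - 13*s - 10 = (s + 2)*(s^2 - 4*s - 5) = (s - 5)*(s + 2)*(s + 1)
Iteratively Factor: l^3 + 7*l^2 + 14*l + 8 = (l + 1)*(l^2 + 6*l + 8) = (l + 1)*(l + 4)*(l + 2)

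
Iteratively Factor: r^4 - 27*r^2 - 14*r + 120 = (r + 3)*(r^3 - 3*r^2 - 18*r + 40) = (r + 3)*(r + 4)*(r^2 - 7*r + 10) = (r - 2)*(r + 3)*(r + 4)*(r - 5)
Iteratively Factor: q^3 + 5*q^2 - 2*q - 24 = (q + 3)*(q^2 + 2*q - 8) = (q + 3)*(q + 4)*(q - 2)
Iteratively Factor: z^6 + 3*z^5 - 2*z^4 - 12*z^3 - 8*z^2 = (z)*(z^5 + 3*z^4 - 2*z^3 - 12*z^2 - 8*z) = z*(z + 2)*(z^4 + z^3 - 4*z^2 - 4*z) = z*(z - 2)*(z + 2)*(z^3 + 3*z^2 + 2*z) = z*(z - 2)*(z + 1)*(z + 2)*(z^2 + 2*z) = z^2*(z - 2)*(z + 1)*(z + 2)*(z + 2)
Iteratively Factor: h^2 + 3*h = (h)*(h + 3)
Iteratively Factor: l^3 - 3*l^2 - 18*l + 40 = (l - 2)*(l^2 - l - 20) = (l - 2)*(l + 4)*(l - 5)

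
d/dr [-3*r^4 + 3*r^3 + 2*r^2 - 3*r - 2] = -12*r^3 + 9*r^2 + 4*r - 3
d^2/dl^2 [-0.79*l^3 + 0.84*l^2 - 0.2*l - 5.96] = 1.68 - 4.74*l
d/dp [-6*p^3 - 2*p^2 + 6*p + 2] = -18*p^2 - 4*p + 6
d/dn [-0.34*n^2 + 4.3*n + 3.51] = 4.3 - 0.68*n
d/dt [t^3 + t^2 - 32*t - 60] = 3*t^2 + 2*t - 32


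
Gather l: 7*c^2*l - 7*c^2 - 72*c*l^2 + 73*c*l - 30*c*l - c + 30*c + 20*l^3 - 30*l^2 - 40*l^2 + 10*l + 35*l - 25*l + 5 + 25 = -7*c^2 + 29*c + 20*l^3 + l^2*(-72*c - 70) + l*(7*c^2 + 43*c + 20) + 30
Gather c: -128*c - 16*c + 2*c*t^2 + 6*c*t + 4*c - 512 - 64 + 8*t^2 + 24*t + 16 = c*(2*t^2 + 6*t - 140) + 8*t^2 + 24*t - 560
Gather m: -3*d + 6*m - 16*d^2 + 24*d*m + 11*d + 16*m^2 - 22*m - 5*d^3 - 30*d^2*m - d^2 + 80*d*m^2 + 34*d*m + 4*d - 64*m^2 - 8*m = -5*d^3 - 17*d^2 + 12*d + m^2*(80*d - 48) + m*(-30*d^2 + 58*d - 24)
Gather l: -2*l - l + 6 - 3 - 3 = -3*l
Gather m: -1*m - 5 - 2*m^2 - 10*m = -2*m^2 - 11*m - 5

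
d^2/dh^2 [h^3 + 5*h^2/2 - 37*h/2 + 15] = 6*h + 5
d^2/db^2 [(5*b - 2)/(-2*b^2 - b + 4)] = 2*(-(4*b + 1)^2*(5*b - 2) + (30*b + 1)*(2*b^2 + b - 4))/(2*b^2 + b - 4)^3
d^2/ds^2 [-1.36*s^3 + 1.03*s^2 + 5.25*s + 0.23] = 2.06 - 8.16*s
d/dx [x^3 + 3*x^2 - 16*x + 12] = 3*x^2 + 6*x - 16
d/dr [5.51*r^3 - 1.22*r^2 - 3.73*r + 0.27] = 16.53*r^2 - 2.44*r - 3.73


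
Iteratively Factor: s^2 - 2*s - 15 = (s + 3)*(s - 5)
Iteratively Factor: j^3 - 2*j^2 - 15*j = (j)*(j^2 - 2*j - 15) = j*(j + 3)*(j - 5)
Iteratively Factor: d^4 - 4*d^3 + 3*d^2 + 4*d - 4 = (d + 1)*(d^3 - 5*d^2 + 8*d - 4) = (d - 2)*(d + 1)*(d^2 - 3*d + 2) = (d - 2)^2*(d + 1)*(d - 1)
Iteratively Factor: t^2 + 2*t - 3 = (t - 1)*(t + 3)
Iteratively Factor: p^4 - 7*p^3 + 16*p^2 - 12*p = (p - 3)*(p^3 - 4*p^2 + 4*p) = (p - 3)*(p - 2)*(p^2 - 2*p) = p*(p - 3)*(p - 2)*(p - 2)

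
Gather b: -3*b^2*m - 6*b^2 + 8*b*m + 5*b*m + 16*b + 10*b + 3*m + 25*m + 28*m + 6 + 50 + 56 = b^2*(-3*m - 6) + b*(13*m + 26) + 56*m + 112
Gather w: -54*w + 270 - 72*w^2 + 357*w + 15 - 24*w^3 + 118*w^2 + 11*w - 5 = -24*w^3 + 46*w^2 + 314*w + 280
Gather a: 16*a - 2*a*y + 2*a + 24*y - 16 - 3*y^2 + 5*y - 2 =a*(18 - 2*y) - 3*y^2 + 29*y - 18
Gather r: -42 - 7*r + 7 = -7*r - 35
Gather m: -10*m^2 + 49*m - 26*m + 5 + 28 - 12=-10*m^2 + 23*m + 21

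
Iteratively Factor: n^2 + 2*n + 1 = (n + 1)*(n + 1)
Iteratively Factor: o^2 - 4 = (o + 2)*(o - 2)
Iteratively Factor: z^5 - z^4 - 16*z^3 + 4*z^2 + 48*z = (z + 3)*(z^4 - 4*z^3 - 4*z^2 + 16*z) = (z + 2)*(z + 3)*(z^3 - 6*z^2 + 8*z) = z*(z + 2)*(z + 3)*(z^2 - 6*z + 8) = z*(z - 2)*(z + 2)*(z + 3)*(z - 4)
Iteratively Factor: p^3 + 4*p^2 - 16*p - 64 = (p + 4)*(p^2 - 16) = (p - 4)*(p + 4)*(p + 4)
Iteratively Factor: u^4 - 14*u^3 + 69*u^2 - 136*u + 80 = (u - 5)*(u^3 - 9*u^2 + 24*u - 16) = (u - 5)*(u - 4)*(u^2 - 5*u + 4) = (u - 5)*(u - 4)^2*(u - 1)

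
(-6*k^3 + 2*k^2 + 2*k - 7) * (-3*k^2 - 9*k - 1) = 18*k^5 + 48*k^4 - 18*k^3 + k^2 + 61*k + 7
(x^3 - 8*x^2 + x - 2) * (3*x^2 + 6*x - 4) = 3*x^5 - 18*x^4 - 49*x^3 + 32*x^2 - 16*x + 8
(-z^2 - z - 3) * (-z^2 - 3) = z^4 + z^3 + 6*z^2 + 3*z + 9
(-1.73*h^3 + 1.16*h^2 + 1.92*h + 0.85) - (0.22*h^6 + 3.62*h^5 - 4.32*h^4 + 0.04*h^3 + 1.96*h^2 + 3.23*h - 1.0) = -0.22*h^6 - 3.62*h^5 + 4.32*h^4 - 1.77*h^3 - 0.8*h^2 - 1.31*h + 1.85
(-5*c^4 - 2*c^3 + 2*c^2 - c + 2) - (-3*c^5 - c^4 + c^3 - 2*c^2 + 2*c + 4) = 3*c^5 - 4*c^4 - 3*c^3 + 4*c^2 - 3*c - 2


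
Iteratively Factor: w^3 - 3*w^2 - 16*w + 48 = (w - 4)*(w^2 + w - 12) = (w - 4)*(w + 4)*(w - 3)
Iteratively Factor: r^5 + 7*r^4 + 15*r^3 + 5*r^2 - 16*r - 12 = (r + 2)*(r^4 + 5*r^3 + 5*r^2 - 5*r - 6) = (r + 2)*(r + 3)*(r^3 + 2*r^2 - r - 2) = (r - 1)*(r + 2)*(r + 3)*(r^2 + 3*r + 2) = (r - 1)*(r + 2)^2*(r + 3)*(r + 1)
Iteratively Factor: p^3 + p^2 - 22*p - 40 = (p + 2)*(p^2 - p - 20) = (p + 2)*(p + 4)*(p - 5)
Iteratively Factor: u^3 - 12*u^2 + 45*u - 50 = (u - 5)*(u^2 - 7*u + 10) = (u - 5)*(u - 2)*(u - 5)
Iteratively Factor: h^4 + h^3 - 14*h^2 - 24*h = (h + 3)*(h^3 - 2*h^2 - 8*h) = (h - 4)*(h + 3)*(h^2 + 2*h) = h*(h - 4)*(h + 3)*(h + 2)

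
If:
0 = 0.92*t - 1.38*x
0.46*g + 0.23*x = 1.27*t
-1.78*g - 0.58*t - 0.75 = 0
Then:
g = -0.37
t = -0.15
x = -0.10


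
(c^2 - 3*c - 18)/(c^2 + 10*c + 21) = (c - 6)/(c + 7)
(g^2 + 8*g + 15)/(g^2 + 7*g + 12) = (g + 5)/(g + 4)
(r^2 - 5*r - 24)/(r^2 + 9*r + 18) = (r - 8)/(r + 6)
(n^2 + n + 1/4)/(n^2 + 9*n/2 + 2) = (n + 1/2)/(n + 4)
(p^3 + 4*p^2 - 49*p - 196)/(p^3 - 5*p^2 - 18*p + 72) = (p^2 - 49)/(p^2 - 9*p + 18)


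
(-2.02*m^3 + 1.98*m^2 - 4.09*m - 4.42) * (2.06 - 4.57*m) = 9.2314*m^4 - 13.2098*m^3 + 22.7701*m^2 + 11.774*m - 9.1052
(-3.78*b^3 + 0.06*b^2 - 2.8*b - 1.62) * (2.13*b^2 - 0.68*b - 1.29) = -8.0514*b^5 + 2.6982*b^4 - 1.1286*b^3 - 1.624*b^2 + 4.7136*b + 2.0898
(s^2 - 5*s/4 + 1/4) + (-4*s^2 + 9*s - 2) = -3*s^2 + 31*s/4 - 7/4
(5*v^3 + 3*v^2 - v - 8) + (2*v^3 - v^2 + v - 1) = 7*v^3 + 2*v^2 - 9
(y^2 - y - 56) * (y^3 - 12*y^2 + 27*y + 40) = y^5 - 13*y^4 - 17*y^3 + 685*y^2 - 1552*y - 2240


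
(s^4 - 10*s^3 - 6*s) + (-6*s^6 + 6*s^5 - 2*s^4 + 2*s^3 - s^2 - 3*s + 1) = -6*s^6 + 6*s^5 - s^4 - 8*s^3 - s^2 - 9*s + 1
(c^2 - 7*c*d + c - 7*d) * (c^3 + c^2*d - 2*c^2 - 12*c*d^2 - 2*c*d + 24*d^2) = c^5 - 6*c^4*d - c^4 - 19*c^3*d^2 + 6*c^3*d - 2*c^3 + 84*c^2*d^3 + 19*c^2*d^2 + 12*c^2*d - 84*c*d^3 + 38*c*d^2 - 168*d^3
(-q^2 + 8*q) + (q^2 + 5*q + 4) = 13*q + 4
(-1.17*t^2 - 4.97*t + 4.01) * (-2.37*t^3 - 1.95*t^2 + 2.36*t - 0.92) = 2.7729*t^5 + 14.0604*t^4 - 2.5734*t^3 - 18.4723*t^2 + 14.036*t - 3.6892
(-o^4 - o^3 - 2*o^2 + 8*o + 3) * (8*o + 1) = -8*o^5 - 9*o^4 - 17*o^3 + 62*o^2 + 32*o + 3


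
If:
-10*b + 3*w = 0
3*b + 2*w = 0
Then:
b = 0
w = 0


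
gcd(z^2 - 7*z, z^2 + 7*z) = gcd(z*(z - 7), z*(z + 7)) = z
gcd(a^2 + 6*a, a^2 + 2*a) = a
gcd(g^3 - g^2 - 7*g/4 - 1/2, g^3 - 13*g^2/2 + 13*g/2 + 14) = 1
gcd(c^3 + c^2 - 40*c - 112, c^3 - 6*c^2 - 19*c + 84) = c^2 - 3*c - 28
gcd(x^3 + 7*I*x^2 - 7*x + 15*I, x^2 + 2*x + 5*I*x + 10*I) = x + 5*I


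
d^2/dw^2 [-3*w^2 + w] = -6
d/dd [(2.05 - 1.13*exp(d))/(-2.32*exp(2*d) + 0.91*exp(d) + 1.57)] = (-2.6216*exp(2*d) + 9.512*exp(d) - 3.6396)*exp(d)/(5.3824*exp(4*d) - 4.2224*exp(3*d) - 6.4567*exp(2*d) + 2.8574*exp(d) + 2.4649)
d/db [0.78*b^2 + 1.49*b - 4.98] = 1.56*b + 1.49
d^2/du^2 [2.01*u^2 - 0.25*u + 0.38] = 4.02000000000000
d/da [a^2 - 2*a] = 2*a - 2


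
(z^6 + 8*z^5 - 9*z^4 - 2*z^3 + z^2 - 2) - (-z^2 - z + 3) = z^6 + 8*z^5 - 9*z^4 - 2*z^3 + 2*z^2 + z - 5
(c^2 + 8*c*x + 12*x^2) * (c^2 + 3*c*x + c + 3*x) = c^4 + 11*c^3*x + c^3 + 36*c^2*x^2 + 11*c^2*x + 36*c*x^3 + 36*c*x^2 + 36*x^3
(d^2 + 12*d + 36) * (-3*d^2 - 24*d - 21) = -3*d^4 - 60*d^3 - 417*d^2 - 1116*d - 756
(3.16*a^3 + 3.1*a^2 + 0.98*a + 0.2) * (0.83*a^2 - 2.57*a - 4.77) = 2.6228*a^5 - 5.5482*a^4 - 22.2268*a^3 - 17.1396*a^2 - 5.1886*a - 0.954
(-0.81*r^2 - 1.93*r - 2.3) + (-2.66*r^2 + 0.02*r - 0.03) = -3.47*r^2 - 1.91*r - 2.33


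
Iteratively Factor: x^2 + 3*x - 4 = (x + 4)*(x - 1)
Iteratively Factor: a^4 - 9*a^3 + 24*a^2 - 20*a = (a)*(a^3 - 9*a^2 + 24*a - 20) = a*(a - 5)*(a^2 - 4*a + 4) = a*(a - 5)*(a - 2)*(a - 2)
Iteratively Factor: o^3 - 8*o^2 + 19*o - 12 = (o - 1)*(o^2 - 7*o + 12) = (o - 3)*(o - 1)*(o - 4)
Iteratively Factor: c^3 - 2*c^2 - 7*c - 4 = (c + 1)*(c^2 - 3*c - 4) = (c + 1)^2*(c - 4)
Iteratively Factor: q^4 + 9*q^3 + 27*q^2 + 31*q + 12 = (q + 3)*(q^3 + 6*q^2 + 9*q + 4) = (q + 1)*(q + 3)*(q^2 + 5*q + 4) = (q + 1)^2*(q + 3)*(q + 4)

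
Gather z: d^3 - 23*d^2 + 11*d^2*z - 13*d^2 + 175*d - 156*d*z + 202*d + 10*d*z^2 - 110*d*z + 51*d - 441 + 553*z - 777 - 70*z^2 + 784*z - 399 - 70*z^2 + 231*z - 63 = d^3 - 36*d^2 + 428*d + z^2*(10*d - 140) + z*(11*d^2 - 266*d + 1568) - 1680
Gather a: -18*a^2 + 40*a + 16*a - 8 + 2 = -18*a^2 + 56*a - 6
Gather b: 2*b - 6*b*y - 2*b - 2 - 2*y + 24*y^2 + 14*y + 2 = -6*b*y + 24*y^2 + 12*y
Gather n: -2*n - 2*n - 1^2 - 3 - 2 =-4*n - 6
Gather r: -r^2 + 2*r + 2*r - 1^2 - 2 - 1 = -r^2 + 4*r - 4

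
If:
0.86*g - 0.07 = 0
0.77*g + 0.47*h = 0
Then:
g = 0.08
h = -0.13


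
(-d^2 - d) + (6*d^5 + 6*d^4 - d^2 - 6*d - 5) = 6*d^5 + 6*d^4 - 2*d^2 - 7*d - 5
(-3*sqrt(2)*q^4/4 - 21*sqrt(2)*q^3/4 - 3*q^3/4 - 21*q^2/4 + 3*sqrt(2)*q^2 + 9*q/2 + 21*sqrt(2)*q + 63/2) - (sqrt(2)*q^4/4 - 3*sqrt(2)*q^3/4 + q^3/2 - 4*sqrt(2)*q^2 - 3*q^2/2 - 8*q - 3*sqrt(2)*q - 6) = -sqrt(2)*q^4 - 9*sqrt(2)*q^3/2 - 5*q^3/4 - 15*q^2/4 + 7*sqrt(2)*q^2 + 25*q/2 + 24*sqrt(2)*q + 75/2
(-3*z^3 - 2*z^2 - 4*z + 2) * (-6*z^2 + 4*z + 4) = 18*z^5 + 4*z^3 - 36*z^2 - 8*z + 8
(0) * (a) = 0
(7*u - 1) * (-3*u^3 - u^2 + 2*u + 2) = -21*u^4 - 4*u^3 + 15*u^2 + 12*u - 2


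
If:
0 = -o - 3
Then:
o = -3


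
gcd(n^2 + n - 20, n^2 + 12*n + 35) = n + 5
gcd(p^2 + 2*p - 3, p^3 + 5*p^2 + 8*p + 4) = 1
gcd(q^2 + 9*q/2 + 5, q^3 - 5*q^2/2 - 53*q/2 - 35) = q^2 + 9*q/2 + 5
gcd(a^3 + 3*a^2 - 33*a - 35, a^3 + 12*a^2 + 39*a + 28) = a^2 + 8*a + 7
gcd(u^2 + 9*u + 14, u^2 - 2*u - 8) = u + 2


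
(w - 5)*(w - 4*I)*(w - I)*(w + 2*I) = w^4 - 5*w^3 - 3*I*w^3 + 6*w^2 + 15*I*w^2 - 30*w - 8*I*w + 40*I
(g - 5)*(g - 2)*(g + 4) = g^3 - 3*g^2 - 18*g + 40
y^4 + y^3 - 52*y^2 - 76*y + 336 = (y - 7)*(y - 2)*(y + 4)*(y + 6)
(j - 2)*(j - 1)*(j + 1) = j^3 - 2*j^2 - j + 2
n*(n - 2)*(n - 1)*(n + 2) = n^4 - n^3 - 4*n^2 + 4*n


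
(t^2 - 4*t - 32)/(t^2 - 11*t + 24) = (t + 4)/(t - 3)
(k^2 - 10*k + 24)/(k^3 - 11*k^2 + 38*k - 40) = (k - 6)/(k^2 - 7*k + 10)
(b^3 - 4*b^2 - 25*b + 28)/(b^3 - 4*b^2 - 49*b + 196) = (b^2 + 3*b - 4)/(b^2 + 3*b - 28)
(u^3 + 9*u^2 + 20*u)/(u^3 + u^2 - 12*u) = (u + 5)/(u - 3)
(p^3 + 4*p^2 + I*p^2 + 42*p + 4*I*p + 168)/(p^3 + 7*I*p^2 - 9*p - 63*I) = (p^2 + p*(4 - 6*I) - 24*I)/(p^2 - 9)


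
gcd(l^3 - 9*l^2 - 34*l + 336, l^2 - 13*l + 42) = l - 7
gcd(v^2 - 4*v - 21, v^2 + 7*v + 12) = v + 3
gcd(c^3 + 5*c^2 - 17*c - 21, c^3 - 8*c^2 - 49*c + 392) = c + 7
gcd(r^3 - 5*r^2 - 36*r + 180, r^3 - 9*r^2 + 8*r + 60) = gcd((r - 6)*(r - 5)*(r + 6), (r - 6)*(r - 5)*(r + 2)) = r^2 - 11*r + 30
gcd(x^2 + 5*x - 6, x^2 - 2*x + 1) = x - 1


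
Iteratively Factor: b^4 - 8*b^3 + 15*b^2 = (b)*(b^3 - 8*b^2 + 15*b) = b*(b - 3)*(b^2 - 5*b) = b*(b - 5)*(b - 3)*(b)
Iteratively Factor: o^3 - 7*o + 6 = (o - 1)*(o^2 + o - 6) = (o - 2)*(o - 1)*(o + 3)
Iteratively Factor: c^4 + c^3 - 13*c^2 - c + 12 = (c - 1)*(c^3 + 2*c^2 - 11*c - 12) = (c - 3)*(c - 1)*(c^2 + 5*c + 4) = (c - 3)*(c - 1)*(c + 4)*(c + 1)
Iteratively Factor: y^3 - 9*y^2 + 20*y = (y)*(y^2 - 9*y + 20) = y*(y - 5)*(y - 4)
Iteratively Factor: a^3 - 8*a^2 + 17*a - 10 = (a - 1)*(a^2 - 7*a + 10) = (a - 5)*(a - 1)*(a - 2)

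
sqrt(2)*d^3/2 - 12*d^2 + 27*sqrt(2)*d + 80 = (d - 8*sqrt(2))*(d - 5*sqrt(2))*(sqrt(2)*d/2 + 1)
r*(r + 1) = r^2 + r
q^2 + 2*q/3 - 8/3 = (q - 4/3)*(q + 2)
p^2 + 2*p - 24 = (p - 4)*(p + 6)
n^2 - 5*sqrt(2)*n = n*(n - 5*sqrt(2))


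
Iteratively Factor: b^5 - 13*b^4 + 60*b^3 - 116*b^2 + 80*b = (b - 5)*(b^4 - 8*b^3 + 20*b^2 - 16*b) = b*(b - 5)*(b^3 - 8*b^2 + 20*b - 16) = b*(b - 5)*(b - 4)*(b^2 - 4*b + 4) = b*(b - 5)*(b - 4)*(b - 2)*(b - 2)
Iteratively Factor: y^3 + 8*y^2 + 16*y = (y)*(y^2 + 8*y + 16) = y*(y + 4)*(y + 4)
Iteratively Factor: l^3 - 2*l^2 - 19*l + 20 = (l - 5)*(l^2 + 3*l - 4) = (l - 5)*(l + 4)*(l - 1)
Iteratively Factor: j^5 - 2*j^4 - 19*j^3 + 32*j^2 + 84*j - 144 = (j - 2)*(j^4 - 19*j^2 - 6*j + 72) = (j - 2)*(j + 3)*(j^3 - 3*j^2 - 10*j + 24) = (j - 2)^2*(j + 3)*(j^2 - j - 12) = (j - 2)^2*(j + 3)^2*(j - 4)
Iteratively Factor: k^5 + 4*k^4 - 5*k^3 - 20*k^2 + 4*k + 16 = (k + 1)*(k^4 + 3*k^3 - 8*k^2 - 12*k + 16) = (k + 1)*(k + 2)*(k^3 + k^2 - 10*k + 8) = (k + 1)*(k + 2)*(k + 4)*(k^2 - 3*k + 2) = (k - 1)*(k + 1)*(k + 2)*(k + 4)*(k - 2)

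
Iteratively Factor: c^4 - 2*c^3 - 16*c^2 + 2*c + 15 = (c - 5)*(c^3 + 3*c^2 - c - 3) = (c - 5)*(c + 3)*(c^2 - 1) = (c - 5)*(c - 1)*(c + 3)*(c + 1)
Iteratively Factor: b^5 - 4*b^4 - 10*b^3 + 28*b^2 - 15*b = (b - 5)*(b^4 + b^3 - 5*b^2 + 3*b) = (b - 5)*(b - 1)*(b^3 + 2*b^2 - 3*b) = (b - 5)*(b - 1)*(b + 3)*(b^2 - b) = b*(b - 5)*(b - 1)*(b + 3)*(b - 1)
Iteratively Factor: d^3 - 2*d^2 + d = (d - 1)*(d^2 - d) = d*(d - 1)*(d - 1)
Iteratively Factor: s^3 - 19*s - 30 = (s - 5)*(s^2 + 5*s + 6) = (s - 5)*(s + 3)*(s + 2)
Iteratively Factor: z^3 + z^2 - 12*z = (z)*(z^2 + z - 12) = z*(z - 3)*(z + 4)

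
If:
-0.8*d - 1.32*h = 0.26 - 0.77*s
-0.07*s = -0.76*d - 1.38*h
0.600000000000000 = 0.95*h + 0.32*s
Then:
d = -0.96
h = 0.54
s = 0.27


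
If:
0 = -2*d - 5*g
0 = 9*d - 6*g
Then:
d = 0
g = 0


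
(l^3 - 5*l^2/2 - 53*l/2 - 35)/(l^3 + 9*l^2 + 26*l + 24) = (2*l^2 - 9*l - 35)/(2*(l^2 + 7*l + 12))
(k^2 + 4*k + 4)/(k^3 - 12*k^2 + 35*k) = (k^2 + 4*k + 4)/(k*(k^2 - 12*k + 35))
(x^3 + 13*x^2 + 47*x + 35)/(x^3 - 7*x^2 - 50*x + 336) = (x^2 + 6*x + 5)/(x^2 - 14*x + 48)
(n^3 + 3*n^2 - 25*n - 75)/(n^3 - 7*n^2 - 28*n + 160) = (n^2 - 2*n - 15)/(n^2 - 12*n + 32)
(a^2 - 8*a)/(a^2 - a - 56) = a/(a + 7)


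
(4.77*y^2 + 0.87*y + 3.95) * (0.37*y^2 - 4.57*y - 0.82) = 1.7649*y^4 - 21.477*y^3 - 6.4258*y^2 - 18.7649*y - 3.239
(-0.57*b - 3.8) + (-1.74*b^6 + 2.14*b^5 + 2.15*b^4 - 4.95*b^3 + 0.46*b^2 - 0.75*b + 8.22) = -1.74*b^6 + 2.14*b^5 + 2.15*b^4 - 4.95*b^3 + 0.46*b^2 - 1.32*b + 4.42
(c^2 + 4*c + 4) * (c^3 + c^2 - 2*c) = c^5 + 5*c^4 + 6*c^3 - 4*c^2 - 8*c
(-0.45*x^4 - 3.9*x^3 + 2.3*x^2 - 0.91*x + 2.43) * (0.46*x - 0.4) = -0.207*x^5 - 1.614*x^4 + 2.618*x^3 - 1.3386*x^2 + 1.4818*x - 0.972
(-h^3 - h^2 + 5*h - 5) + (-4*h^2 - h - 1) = -h^3 - 5*h^2 + 4*h - 6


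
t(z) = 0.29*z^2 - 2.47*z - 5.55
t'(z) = 0.58*z - 2.47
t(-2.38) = 1.97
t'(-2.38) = -3.85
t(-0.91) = -3.06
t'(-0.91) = -3.00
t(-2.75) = 3.44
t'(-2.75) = -4.06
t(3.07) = -10.40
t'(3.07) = -0.69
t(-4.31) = 10.48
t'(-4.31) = -4.97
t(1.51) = -8.62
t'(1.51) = -1.59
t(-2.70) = 3.23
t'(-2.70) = -4.04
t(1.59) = -8.74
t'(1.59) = -1.55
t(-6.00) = 19.71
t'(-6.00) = -5.95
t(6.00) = -9.93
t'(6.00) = 1.01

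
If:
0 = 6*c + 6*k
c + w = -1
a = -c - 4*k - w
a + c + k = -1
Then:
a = -1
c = -1/2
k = 1/2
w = -1/2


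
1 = 1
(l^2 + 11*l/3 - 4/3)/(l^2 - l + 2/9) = 3*(l + 4)/(3*l - 2)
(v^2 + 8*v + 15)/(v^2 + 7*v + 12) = (v + 5)/(v + 4)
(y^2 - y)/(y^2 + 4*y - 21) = y*(y - 1)/(y^2 + 4*y - 21)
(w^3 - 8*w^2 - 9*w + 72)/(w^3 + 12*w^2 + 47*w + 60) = (w^2 - 11*w + 24)/(w^2 + 9*w + 20)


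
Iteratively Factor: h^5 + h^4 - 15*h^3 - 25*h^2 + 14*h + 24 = (h - 1)*(h^4 + 2*h^3 - 13*h^2 - 38*h - 24) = (h - 1)*(h + 1)*(h^3 + h^2 - 14*h - 24) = (h - 1)*(h + 1)*(h + 3)*(h^2 - 2*h - 8) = (h - 4)*(h - 1)*(h + 1)*(h + 3)*(h + 2)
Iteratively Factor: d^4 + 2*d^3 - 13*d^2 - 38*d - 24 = (d + 3)*(d^3 - d^2 - 10*d - 8) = (d + 2)*(d + 3)*(d^2 - 3*d - 4) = (d - 4)*(d + 2)*(d + 3)*(d + 1)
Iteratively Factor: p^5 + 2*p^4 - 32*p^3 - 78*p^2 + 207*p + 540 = (p + 4)*(p^4 - 2*p^3 - 24*p^2 + 18*p + 135) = (p - 5)*(p + 4)*(p^3 + 3*p^2 - 9*p - 27) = (p - 5)*(p + 3)*(p + 4)*(p^2 - 9) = (p - 5)*(p - 3)*(p + 3)*(p + 4)*(p + 3)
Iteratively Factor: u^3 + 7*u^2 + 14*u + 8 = (u + 1)*(u^2 + 6*u + 8) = (u + 1)*(u + 2)*(u + 4)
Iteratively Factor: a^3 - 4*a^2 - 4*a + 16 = (a - 2)*(a^2 - 2*a - 8) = (a - 4)*(a - 2)*(a + 2)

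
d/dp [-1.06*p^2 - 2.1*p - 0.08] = -2.12*p - 2.1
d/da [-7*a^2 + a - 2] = 1 - 14*a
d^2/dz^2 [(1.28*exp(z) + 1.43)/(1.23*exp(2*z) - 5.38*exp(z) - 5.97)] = (1.936512*exp(4*z) + 17.12406*exp(3*z) + 28.006362*exp(2*z) + 42.281216*exp(z) - 0.309246000000002)*exp(z)/(1.860867*exp(6*z) - 24.418206*exp(5*z) + 79.708797*exp(4*z) + 81.314396*exp(3*z) - 386.879283*exp(2*z) - 575.244126*exp(z) - 212.776173)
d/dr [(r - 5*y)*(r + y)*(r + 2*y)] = 3*r^2 - 4*r*y - 13*y^2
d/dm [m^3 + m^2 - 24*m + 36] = 3*m^2 + 2*m - 24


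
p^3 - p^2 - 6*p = p*(p - 3)*(p + 2)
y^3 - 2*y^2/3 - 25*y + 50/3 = (y - 5)*(y - 2/3)*(y + 5)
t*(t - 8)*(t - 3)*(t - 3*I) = t^4 - 11*t^3 - 3*I*t^3 + 24*t^2 + 33*I*t^2 - 72*I*t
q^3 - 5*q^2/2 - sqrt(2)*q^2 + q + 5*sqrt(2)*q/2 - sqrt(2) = (q - 2)*(q - 1/2)*(q - sqrt(2))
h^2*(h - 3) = h^3 - 3*h^2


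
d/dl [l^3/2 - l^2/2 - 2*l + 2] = 3*l^2/2 - l - 2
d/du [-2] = 0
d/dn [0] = 0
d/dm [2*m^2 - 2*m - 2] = 4*m - 2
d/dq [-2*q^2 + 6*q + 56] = 6 - 4*q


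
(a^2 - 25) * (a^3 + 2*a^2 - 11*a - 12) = a^5 + 2*a^4 - 36*a^3 - 62*a^2 + 275*a + 300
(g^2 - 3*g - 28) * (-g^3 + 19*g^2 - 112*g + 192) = -g^5 + 22*g^4 - 141*g^3 - 4*g^2 + 2560*g - 5376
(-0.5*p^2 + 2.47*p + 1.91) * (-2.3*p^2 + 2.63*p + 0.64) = 1.15*p^4 - 6.996*p^3 + 1.7831*p^2 + 6.6041*p + 1.2224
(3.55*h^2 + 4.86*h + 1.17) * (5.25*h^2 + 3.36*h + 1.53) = 18.6375*h^4 + 37.443*h^3 + 27.9036*h^2 + 11.367*h + 1.7901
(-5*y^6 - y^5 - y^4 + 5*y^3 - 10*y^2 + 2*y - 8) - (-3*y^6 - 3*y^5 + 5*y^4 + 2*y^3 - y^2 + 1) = -2*y^6 + 2*y^5 - 6*y^4 + 3*y^3 - 9*y^2 + 2*y - 9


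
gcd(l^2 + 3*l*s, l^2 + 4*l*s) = l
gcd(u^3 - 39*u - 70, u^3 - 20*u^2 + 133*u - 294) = u - 7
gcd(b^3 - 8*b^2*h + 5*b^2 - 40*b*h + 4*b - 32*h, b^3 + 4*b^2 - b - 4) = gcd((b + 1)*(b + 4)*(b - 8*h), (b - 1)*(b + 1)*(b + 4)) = b^2 + 5*b + 4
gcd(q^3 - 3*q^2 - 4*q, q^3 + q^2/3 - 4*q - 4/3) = 1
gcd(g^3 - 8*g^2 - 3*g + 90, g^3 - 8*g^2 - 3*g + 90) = g^3 - 8*g^2 - 3*g + 90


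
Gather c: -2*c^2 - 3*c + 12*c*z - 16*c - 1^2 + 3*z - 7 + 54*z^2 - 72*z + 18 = -2*c^2 + c*(12*z - 19) + 54*z^2 - 69*z + 10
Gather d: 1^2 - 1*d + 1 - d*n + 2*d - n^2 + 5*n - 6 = d*(1 - n) - n^2 + 5*n - 4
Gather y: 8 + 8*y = 8*y + 8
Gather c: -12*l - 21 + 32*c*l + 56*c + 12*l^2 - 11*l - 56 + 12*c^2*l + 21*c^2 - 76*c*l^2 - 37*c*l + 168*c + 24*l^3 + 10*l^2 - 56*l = c^2*(12*l + 21) + c*(-76*l^2 - 5*l + 224) + 24*l^3 + 22*l^2 - 79*l - 77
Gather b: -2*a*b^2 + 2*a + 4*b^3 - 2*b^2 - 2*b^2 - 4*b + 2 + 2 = 2*a + 4*b^3 + b^2*(-2*a - 4) - 4*b + 4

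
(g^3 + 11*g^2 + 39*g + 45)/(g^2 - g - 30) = (g^2 + 6*g + 9)/(g - 6)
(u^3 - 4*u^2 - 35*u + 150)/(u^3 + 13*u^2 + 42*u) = (u^2 - 10*u + 25)/(u*(u + 7))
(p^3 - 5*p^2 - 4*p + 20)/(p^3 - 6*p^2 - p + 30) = (p - 2)/(p - 3)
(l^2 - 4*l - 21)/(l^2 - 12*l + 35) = (l + 3)/(l - 5)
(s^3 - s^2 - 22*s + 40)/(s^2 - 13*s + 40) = (s^3 - s^2 - 22*s + 40)/(s^2 - 13*s + 40)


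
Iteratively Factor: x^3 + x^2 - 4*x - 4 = (x - 2)*(x^2 + 3*x + 2) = (x - 2)*(x + 1)*(x + 2)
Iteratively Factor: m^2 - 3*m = (m)*(m - 3)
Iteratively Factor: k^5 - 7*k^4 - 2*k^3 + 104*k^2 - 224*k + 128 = (k - 4)*(k^4 - 3*k^3 - 14*k^2 + 48*k - 32) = (k - 4)*(k - 1)*(k^3 - 2*k^2 - 16*k + 32) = (k - 4)*(k - 2)*(k - 1)*(k^2 - 16) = (k - 4)^2*(k - 2)*(k - 1)*(k + 4)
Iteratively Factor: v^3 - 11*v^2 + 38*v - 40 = (v - 5)*(v^2 - 6*v + 8) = (v - 5)*(v - 2)*(v - 4)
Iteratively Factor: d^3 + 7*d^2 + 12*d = (d + 3)*(d^2 + 4*d) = d*(d + 3)*(d + 4)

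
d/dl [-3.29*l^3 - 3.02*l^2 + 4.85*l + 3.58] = -9.87*l^2 - 6.04*l + 4.85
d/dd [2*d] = 2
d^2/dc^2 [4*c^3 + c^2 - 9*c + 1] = 24*c + 2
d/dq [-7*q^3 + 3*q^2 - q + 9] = -21*q^2 + 6*q - 1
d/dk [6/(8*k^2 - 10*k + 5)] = 12*(5 - 8*k)/(8*k^2 - 10*k + 5)^2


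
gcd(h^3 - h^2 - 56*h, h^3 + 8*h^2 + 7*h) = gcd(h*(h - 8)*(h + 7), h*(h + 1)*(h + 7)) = h^2 + 7*h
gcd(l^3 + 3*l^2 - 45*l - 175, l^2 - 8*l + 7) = l - 7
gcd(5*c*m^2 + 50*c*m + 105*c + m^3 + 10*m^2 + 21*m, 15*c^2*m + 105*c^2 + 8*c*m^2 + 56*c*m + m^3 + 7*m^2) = 5*c*m + 35*c + m^2 + 7*m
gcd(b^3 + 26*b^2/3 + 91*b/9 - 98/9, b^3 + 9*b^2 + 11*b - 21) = b + 7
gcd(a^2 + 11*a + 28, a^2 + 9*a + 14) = a + 7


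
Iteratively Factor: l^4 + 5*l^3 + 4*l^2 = (l + 4)*(l^3 + l^2) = (l + 1)*(l + 4)*(l^2) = l*(l + 1)*(l + 4)*(l)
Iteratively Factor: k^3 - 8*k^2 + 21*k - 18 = (k - 3)*(k^2 - 5*k + 6) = (k - 3)*(k - 2)*(k - 3)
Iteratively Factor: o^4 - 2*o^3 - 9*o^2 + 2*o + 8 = (o + 2)*(o^3 - 4*o^2 - o + 4) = (o - 4)*(o + 2)*(o^2 - 1) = (o - 4)*(o - 1)*(o + 2)*(o + 1)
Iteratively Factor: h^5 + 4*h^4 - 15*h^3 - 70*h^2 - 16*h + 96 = (h + 3)*(h^4 + h^3 - 18*h^2 - 16*h + 32) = (h - 1)*(h + 3)*(h^3 + 2*h^2 - 16*h - 32) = (h - 1)*(h + 3)*(h + 4)*(h^2 - 2*h - 8) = (h - 1)*(h + 2)*(h + 3)*(h + 4)*(h - 4)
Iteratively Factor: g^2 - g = (g - 1)*(g)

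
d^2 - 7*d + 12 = (d - 4)*(d - 3)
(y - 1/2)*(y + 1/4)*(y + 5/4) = y^3 + y^2 - 7*y/16 - 5/32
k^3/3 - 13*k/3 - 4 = (k/3 + 1/3)*(k - 4)*(k + 3)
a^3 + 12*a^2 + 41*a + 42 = (a + 2)*(a + 3)*(a + 7)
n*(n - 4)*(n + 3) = n^3 - n^2 - 12*n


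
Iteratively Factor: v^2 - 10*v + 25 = (v - 5)*(v - 5)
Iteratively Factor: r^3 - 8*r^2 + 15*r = (r - 3)*(r^2 - 5*r) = (r - 5)*(r - 3)*(r)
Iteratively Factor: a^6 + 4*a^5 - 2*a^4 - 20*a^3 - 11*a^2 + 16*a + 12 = (a - 1)*(a^5 + 5*a^4 + 3*a^3 - 17*a^2 - 28*a - 12) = (a - 1)*(a + 1)*(a^4 + 4*a^3 - a^2 - 16*a - 12) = (a - 1)*(a + 1)*(a + 2)*(a^3 + 2*a^2 - 5*a - 6) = (a - 1)*(a + 1)^2*(a + 2)*(a^2 + a - 6) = (a - 2)*(a - 1)*(a + 1)^2*(a + 2)*(a + 3)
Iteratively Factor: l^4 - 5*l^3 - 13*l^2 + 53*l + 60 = (l + 3)*(l^3 - 8*l^2 + 11*l + 20) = (l - 5)*(l + 3)*(l^2 - 3*l - 4) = (l - 5)*(l - 4)*(l + 3)*(l + 1)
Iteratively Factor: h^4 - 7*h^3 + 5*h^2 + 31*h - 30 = (h - 5)*(h^3 - 2*h^2 - 5*h + 6) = (h - 5)*(h - 1)*(h^2 - h - 6) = (h - 5)*(h - 3)*(h - 1)*(h + 2)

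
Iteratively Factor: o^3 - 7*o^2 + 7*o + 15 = (o - 3)*(o^2 - 4*o - 5) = (o - 3)*(o + 1)*(o - 5)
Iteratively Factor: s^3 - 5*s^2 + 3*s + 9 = (s - 3)*(s^2 - 2*s - 3) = (s - 3)*(s + 1)*(s - 3)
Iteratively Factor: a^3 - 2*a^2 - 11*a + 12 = (a - 4)*(a^2 + 2*a - 3) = (a - 4)*(a + 3)*(a - 1)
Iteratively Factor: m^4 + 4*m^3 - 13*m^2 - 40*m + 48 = (m + 4)*(m^3 - 13*m + 12) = (m + 4)^2*(m^2 - 4*m + 3) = (m - 1)*(m + 4)^2*(m - 3)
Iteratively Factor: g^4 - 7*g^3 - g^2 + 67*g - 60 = (g - 4)*(g^3 - 3*g^2 - 13*g + 15) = (g - 4)*(g + 3)*(g^2 - 6*g + 5) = (g - 4)*(g - 1)*(g + 3)*(g - 5)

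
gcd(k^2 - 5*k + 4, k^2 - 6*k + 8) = k - 4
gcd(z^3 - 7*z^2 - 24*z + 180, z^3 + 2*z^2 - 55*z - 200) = z + 5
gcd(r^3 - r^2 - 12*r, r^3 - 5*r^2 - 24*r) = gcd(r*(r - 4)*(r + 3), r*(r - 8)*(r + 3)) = r^2 + 3*r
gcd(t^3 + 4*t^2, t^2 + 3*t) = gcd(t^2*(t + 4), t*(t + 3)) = t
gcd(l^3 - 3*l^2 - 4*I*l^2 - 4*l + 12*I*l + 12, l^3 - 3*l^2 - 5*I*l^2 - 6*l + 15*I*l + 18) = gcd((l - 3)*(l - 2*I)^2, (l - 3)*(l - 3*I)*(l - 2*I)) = l^2 + l*(-3 - 2*I) + 6*I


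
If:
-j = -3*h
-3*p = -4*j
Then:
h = p/4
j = 3*p/4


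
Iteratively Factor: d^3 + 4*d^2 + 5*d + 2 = (d + 1)*(d^2 + 3*d + 2) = (d + 1)^2*(d + 2)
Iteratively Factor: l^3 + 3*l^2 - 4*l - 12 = (l + 3)*(l^2 - 4) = (l + 2)*(l + 3)*(l - 2)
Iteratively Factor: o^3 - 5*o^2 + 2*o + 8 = (o - 4)*(o^2 - o - 2) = (o - 4)*(o + 1)*(o - 2)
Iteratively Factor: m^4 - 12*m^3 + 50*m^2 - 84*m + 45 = (m - 3)*(m^3 - 9*m^2 + 23*m - 15) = (m - 3)*(m - 1)*(m^2 - 8*m + 15) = (m - 3)^2*(m - 1)*(m - 5)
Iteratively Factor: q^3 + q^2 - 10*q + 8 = (q - 1)*(q^2 + 2*q - 8) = (q - 2)*(q - 1)*(q + 4)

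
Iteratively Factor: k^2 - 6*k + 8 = (k - 4)*(k - 2)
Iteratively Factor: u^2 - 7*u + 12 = (u - 3)*(u - 4)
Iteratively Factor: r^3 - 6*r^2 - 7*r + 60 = (r + 3)*(r^2 - 9*r + 20) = (r - 5)*(r + 3)*(r - 4)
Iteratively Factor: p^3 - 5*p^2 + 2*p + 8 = (p - 4)*(p^2 - p - 2) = (p - 4)*(p - 2)*(p + 1)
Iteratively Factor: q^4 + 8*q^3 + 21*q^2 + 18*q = (q)*(q^3 + 8*q^2 + 21*q + 18) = q*(q + 3)*(q^2 + 5*q + 6) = q*(q + 3)^2*(q + 2)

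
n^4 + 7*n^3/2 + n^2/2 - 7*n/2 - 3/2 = (n - 1)*(n + 1/2)*(n + 1)*(n + 3)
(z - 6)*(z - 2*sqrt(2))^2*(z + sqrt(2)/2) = z^4 - 6*z^3 - 7*sqrt(2)*z^3/2 + 4*z^2 + 21*sqrt(2)*z^2 - 24*z + 4*sqrt(2)*z - 24*sqrt(2)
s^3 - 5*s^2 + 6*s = s*(s - 3)*(s - 2)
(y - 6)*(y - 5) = y^2 - 11*y + 30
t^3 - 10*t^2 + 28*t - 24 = (t - 6)*(t - 2)^2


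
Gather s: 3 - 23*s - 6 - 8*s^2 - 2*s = -8*s^2 - 25*s - 3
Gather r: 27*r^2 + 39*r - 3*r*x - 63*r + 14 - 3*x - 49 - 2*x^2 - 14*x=27*r^2 + r*(-3*x - 24) - 2*x^2 - 17*x - 35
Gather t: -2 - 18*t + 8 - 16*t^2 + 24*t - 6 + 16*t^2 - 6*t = 0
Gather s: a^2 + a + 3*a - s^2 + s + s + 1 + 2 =a^2 + 4*a - s^2 + 2*s + 3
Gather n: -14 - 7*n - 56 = -7*n - 70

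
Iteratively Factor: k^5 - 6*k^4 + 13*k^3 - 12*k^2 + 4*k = (k - 2)*(k^4 - 4*k^3 + 5*k^2 - 2*k) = (k - 2)*(k - 1)*(k^3 - 3*k^2 + 2*k) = (k - 2)^2*(k - 1)*(k^2 - k) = (k - 2)^2*(k - 1)^2*(k)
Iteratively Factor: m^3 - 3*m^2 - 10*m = (m + 2)*(m^2 - 5*m) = m*(m + 2)*(m - 5)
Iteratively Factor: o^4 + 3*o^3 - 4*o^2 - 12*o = (o + 3)*(o^3 - 4*o) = (o + 2)*(o + 3)*(o^2 - 2*o) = o*(o + 2)*(o + 3)*(o - 2)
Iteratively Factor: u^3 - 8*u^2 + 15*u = (u - 3)*(u^2 - 5*u) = (u - 5)*(u - 3)*(u)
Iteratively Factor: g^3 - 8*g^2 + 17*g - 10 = (g - 1)*(g^2 - 7*g + 10) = (g - 2)*(g - 1)*(g - 5)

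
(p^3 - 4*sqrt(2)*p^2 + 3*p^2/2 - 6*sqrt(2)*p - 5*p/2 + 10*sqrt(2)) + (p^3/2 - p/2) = 3*p^3/2 - 4*sqrt(2)*p^2 + 3*p^2/2 - 6*sqrt(2)*p - 3*p + 10*sqrt(2)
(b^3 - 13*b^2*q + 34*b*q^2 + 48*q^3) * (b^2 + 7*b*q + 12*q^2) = b^5 - 6*b^4*q - 45*b^3*q^2 + 130*b^2*q^3 + 744*b*q^4 + 576*q^5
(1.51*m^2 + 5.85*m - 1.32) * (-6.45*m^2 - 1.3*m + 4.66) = -9.7395*m^4 - 39.6955*m^3 + 7.9456*m^2 + 28.977*m - 6.1512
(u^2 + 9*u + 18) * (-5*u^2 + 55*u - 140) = -5*u^4 + 10*u^3 + 265*u^2 - 270*u - 2520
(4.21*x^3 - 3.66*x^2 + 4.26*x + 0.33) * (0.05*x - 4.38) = 0.2105*x^4 - 18.6228*x^3 + 16.2438*x^2 - 18.6423*x - 1.4454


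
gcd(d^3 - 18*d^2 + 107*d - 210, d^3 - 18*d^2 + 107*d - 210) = d^3 - 18*d^2 + 107*d - 210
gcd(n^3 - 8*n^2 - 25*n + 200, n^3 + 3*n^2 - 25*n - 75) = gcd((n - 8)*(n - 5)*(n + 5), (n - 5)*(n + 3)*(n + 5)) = n^2 - 25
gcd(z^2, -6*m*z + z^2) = z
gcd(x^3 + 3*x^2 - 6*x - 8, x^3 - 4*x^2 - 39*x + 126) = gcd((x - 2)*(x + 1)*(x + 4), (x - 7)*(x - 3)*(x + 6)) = 1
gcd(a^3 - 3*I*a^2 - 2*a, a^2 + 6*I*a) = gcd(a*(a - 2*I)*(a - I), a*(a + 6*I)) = a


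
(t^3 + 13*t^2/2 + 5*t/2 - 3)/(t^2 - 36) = (2*t^2 + t - 1)/(2*(t - 6))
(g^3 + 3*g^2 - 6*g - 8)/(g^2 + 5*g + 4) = g - 2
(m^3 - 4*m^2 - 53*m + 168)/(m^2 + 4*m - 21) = m - 8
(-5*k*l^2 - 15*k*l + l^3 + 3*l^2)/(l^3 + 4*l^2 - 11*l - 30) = l*(-5*k*l - 15*k + l^2 + 3*l)/(l^3 + 4*l^2 - 11*l - 30)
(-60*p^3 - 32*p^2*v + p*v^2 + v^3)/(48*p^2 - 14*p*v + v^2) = (-10*p^2 - 7*p*v - v^2)/(8*p - v)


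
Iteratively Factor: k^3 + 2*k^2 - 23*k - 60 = (k + 3)*(k^2 - k - 20) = (k - 5)*(k + 3)*(k + 4)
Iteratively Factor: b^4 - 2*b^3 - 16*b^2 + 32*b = (b - 4)*(b^3 + 2*b^2 - 8*b) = b*(b - 4)*(b^2 + 2*b - 8) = b*(b - 4)*(b + 4)*(b - 2)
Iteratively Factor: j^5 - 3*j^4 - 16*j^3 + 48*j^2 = (j - 3)*(j^4 - 16*j^2) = j*(j - 3)*(j^3 - 16*j) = j*(j - 3)*(j + 4)*(j^2 - 4*j) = j*(j - 4)*(j - 3)*(j + 4)*(j)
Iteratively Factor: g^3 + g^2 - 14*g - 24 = (g + 3)*(g^2 - 2*g - 8) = (g - 4)*(g + 3)*(g + 2)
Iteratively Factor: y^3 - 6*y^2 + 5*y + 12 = (y + 1)*(y^2 - 7*y + 12) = (y - 3)*(y + 1)*(y - 4)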